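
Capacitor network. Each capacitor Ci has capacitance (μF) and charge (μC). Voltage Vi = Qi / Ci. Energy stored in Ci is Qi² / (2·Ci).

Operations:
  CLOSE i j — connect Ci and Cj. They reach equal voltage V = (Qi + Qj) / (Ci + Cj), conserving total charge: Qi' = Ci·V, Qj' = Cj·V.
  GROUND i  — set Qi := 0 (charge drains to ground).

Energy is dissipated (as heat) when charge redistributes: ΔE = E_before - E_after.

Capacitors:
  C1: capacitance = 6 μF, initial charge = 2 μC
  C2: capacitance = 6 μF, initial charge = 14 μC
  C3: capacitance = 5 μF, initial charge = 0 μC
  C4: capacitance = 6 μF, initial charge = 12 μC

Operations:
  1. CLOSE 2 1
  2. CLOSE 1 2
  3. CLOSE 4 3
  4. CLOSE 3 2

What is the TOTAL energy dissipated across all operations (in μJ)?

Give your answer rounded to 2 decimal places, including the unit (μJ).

Answer: 11.53 μJ

Derivation:
Initial: C1(6μF, Q=2μC, V=0.33V), C2(6μF, Q=14μC, V=2.33V), C3(5μF, Q=0μC, V=0.00V), C4(6μF, Q=12μC, V=2.00V)
Op 1: CLOSE 2-1: Q_total=16.00, C_total=12.00, V=1.33; Q2=8.00, Q1=8.00; dissipated=6.000
Op 2: CLOSE 1-2: Q_total=16.00, C_total=12.00, V=1.33; Q1=8.00, Q2=8.00; dissipated=0.000
Op 3: CLOSE 4-3: Q_total=12.00, C_total=11.00, V=1.09; Q4=6.55, Q3=5.45; dissipated=5.455
Op 4: CLOSE 3-2: Q_total=13.45, C_total=11.00, V=1.22; Q3=6.12, Q2=7.34; dissipated=0.080
Total dissipated: 11.535 μJ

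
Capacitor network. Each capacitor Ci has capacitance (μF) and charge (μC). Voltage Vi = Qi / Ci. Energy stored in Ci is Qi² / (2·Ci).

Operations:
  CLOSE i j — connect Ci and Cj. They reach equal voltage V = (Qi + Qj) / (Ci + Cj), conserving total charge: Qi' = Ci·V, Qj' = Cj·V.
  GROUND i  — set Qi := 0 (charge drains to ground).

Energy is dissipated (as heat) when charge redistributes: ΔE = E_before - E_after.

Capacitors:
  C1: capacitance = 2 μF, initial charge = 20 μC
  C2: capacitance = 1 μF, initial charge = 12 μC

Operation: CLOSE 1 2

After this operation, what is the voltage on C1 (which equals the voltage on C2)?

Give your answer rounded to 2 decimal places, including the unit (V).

Answer: 10.67 V

Derivation:
Initial: C1(2μF, Q=20μC, V=10.00V), C2(1μF, Q=12μC, V=12.00V)
Op 1: CLOSE 1-2: Q_total=32.00, C_total=3.00, V=10.67; Q1=21.33, Q2=10.67; dissipated=1.333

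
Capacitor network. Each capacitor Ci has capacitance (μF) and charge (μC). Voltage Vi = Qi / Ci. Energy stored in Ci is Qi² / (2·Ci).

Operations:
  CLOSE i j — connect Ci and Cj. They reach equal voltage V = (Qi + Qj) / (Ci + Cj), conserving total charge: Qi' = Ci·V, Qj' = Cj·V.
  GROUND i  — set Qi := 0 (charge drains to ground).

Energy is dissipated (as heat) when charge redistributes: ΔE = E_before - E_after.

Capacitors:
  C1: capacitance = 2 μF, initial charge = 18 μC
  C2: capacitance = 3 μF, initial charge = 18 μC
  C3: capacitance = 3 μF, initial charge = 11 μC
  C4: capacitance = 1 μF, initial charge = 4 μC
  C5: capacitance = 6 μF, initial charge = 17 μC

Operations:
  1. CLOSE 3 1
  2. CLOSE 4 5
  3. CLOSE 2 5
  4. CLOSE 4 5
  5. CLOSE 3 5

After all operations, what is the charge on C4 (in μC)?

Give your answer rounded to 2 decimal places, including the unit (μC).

Answer: 3.86 μC

Derivation:
Initial: C1(2μF, Q=18μC, V=9.00V), C2(3μF, Q=18μC, V=6.00V), C3(3μF, Q=11μC, V=3.67V), C4(1μF, Q=4μC, V=4.00V), C5(6μF, Q=17μC, V=2.83V)
Op 1: CLOSE 3-1: Q_total=29.00, C_total=5.00, V=5.80; Q3=17.40, Q1=11.60; dissipated=17.067
Op 2: CLOSE 4-5: Q_total=21.00, C_total=7.00, V=3.00; Q4=3.00, Q5=18.00; dissipated=0.583
Op 3: CLOSE 2-5: Q_total=36.00, C_total=9.00, V=4.00; Q2=12.00, Q5=24.00; dissipated=9.000
Op 4: CLOSE 4-5: Q_total=27.00, C_total=7.00, V=3.86; Q4=3.86, Q5=23.14; dissipated=0.429
Op 5: CLOSE 3-5: Q_total=40.54, C_total=9.00, V=4.50; Q3=13.51, Q5=27.03; dissipated=3.775
Final charges: Q1=11.60, Q2=12.00, Q3=13.51, Q4=3.86, Q5=27.03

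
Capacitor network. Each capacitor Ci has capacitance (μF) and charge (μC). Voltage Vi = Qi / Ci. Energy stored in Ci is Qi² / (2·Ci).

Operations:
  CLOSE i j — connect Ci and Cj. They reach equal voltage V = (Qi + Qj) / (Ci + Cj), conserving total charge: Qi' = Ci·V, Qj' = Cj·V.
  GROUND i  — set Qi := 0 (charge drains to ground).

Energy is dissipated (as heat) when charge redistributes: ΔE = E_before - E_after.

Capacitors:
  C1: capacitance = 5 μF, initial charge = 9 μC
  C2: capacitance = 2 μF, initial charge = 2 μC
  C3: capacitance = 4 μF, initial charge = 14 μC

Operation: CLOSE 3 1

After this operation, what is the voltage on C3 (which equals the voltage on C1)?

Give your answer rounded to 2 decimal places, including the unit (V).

Initial: C1(5μF, Q=9μC, V=1.80V), C2(2μF, Q=2μC, V=1.00V), C3(4μF, Q=14μC, V=3.50V)
Op 1: CLOSE 3-1: Q_total=23.00, C_total=9.00, V=2.56; Q3=10.22, Q1=12.78; dissipated=3.211

Answer: 2.56 V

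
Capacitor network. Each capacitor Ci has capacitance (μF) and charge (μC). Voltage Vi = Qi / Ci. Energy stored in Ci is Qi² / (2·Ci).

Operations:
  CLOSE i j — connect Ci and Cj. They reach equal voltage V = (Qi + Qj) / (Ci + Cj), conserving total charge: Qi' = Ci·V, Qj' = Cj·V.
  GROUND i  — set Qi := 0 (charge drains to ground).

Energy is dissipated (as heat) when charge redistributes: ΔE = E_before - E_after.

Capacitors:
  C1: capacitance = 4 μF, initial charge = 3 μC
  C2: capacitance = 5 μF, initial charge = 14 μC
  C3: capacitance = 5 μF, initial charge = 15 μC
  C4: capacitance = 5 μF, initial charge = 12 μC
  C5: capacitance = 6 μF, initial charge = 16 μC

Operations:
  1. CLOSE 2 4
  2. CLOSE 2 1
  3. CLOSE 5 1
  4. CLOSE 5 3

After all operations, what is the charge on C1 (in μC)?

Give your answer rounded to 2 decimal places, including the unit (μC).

Answer: 9.24 μC

Derivation:
Initial: C1(4μF, Q=3μC, V=0.75V), C2(5μF, Q=14μC, V=2.80V), C3(5μF, Q=15μC, V=3.00V), C4(5μF, Q=12μC, V=2.40V), C5(6μF, Q=16μC, V=2.67V)
Op 1: CLOSE 2-4: Q_total=26.00, C_total=10.00, V=2.60; Q2=13.00, Q4=13.00; dissipated=0.200
Op 2: CLOSE 2-1: Q_total=16.00, C_total=9.00, V=1.78; Q2=8.89, Q1=7.11; dissipated=3.803
Op 3: CLOSE 5-1: Q_total=23.11, C_total=10.00, V=2.31; Q5=13.87, Q1=9.24; dissipated=0.948
Op 4: CLOSE 5-3: Q_total=28.87, C_total=11.00, V=2.62; Q5=15.75, Q3=13.12; dissipated=0.647
Final charges: Q1=9.24, Q2=8.89, Q3=13.12, Q4=13.00, Q5=15.75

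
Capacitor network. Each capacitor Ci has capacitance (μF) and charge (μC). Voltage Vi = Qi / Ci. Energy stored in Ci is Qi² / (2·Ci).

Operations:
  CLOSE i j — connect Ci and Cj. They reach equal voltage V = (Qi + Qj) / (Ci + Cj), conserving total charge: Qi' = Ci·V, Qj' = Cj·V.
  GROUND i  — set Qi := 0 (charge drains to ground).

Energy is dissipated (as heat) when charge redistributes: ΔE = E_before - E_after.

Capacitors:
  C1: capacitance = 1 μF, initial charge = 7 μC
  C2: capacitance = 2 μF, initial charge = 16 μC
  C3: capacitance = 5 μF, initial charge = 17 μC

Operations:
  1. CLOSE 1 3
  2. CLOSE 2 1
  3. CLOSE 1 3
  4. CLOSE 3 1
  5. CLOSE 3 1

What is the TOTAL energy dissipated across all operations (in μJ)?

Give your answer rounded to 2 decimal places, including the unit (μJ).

Initial: C1(1μF, Q=7μC, V=7.00V), C2(2μF, Q=16μC, V=8.00V), C3(5μF, Q=17μC, V=3.40V)
Op 1: CLOSE 1-3: Q_total=24.00, C_total=6.00, V=4.00; Q1=4.00, Q3=20.00; dissipated=5.400
Op 2: CLOSE 2-1: Q_total=20.00, C_total=3.00, V=6.67; Q2=13.33, Q1=6.67; dissipated=5.333
Op 3: CLOSE 1-3: Q_total=26.67, C_total=6.00, V=4.44; Q1=4.44, Q3=22.22; dissipated=2.963
Op 4: CLOSE 3-1: Q_total=26.67, C_total=6.00, V=4.44; Q3=22.22, Q1=4.44; dissipated=0.000
Op 5: CLOSE 3-1: Q_total=26.67, C_total=6.00, V=4.44; Q3=22.22, Q1=4.44; dissipated=0.000
Total dissipated: 13.696 μJ

Answer: 13.70 μJ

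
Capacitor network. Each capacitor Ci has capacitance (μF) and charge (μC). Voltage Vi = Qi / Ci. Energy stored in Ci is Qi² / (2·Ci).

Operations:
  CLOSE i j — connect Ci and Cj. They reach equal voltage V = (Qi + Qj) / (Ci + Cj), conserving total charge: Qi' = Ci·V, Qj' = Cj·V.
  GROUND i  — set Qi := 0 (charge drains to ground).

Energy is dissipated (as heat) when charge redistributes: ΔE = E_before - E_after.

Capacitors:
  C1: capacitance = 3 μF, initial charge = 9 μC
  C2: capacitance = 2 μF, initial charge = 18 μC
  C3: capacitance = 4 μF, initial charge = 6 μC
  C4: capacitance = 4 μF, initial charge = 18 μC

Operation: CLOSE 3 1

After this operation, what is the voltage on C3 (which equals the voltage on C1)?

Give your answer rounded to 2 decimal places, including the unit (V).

Answer: 2.14 V

Derivation:
Initial: C1(3μF, Q=9μC, V=3.00V), C2(2μF, Q=18μC, V=9.00V), C3(4μF, Q=6μC, V=1.50V), C4(4μF, Q=18μC, V=4.50V)
Op 1: CLOSE 3-1: Q_total=15.00, C_total=7.00, V=2.14; Q3=8.57, Q1=6.43; dissipated=1.929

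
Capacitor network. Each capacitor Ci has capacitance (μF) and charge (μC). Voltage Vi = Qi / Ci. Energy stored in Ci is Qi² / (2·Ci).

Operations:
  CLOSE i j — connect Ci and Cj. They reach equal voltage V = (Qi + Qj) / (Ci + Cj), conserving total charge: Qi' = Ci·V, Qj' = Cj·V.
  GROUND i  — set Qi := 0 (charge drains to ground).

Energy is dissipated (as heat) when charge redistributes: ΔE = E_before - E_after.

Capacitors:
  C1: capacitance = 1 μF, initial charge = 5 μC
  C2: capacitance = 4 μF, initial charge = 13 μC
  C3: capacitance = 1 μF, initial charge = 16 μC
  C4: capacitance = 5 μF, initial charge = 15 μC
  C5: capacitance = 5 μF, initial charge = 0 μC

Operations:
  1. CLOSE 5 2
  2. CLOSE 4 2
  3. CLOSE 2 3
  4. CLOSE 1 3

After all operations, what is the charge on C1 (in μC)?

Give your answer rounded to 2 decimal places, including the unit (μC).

Initial: C1(1μF, Q=5μC, V=5.00V), C2(4μF, Q=13μC, V=3.25V), C3(1μF, Q=16μC, V=16.00V), C4(5μF, Q=15μC, V=3.00V), C5(5μF, Q=0μC, V=0.00V)
Op 1: CLOSE 5-2: Q_total=13.00, C_total=9.00, V=1.44; Q5=7.22, Q2=5.78; dissipated=11.736
Op 2: CLOSE 4-2: Q_total=20.78, C_total=9.00, V=2.31; Q4=11.54, Q2=9.23; dissipated=2.689
Op 3: CLOSE 2-3: Q_total=25.23, C_total=5.00, V=5.05; Q2=20.19, Q3=5.05; dissipated=74.981
Op 4: CLOSE 1-3: Q_total=10.05, C_total=2.00, V=5.02; Q1=5.02, Q3=5.02; dissipated=0.001
Final charges: Q1=5.02, Q2=20.19, Q3=5.02, Q4=11.54, Q5=7.22

Answer: 5.02 μC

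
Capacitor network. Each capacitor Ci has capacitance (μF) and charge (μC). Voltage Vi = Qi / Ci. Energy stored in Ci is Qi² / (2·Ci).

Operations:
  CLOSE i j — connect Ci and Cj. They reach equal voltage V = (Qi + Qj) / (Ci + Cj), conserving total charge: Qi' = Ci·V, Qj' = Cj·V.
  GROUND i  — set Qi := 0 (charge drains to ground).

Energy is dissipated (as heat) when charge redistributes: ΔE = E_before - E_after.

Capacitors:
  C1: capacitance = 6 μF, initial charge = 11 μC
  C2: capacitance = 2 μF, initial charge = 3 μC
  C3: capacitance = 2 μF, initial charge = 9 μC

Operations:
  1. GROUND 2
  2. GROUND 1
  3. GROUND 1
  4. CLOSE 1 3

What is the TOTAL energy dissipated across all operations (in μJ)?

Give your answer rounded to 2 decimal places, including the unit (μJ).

Answer: 27.52 μJ

Derivation:
Initial: C1(6μF, Q=11μC, V=1.83V), C2(2μF, Q=3μC, V=1.50V), C3(2μF, Q=9μC, V=4.50V)
Op 1: GROUND 2: Q2=0; energy lost=2.250
Op 2: GROUND 1: Q1=0; energy lost=10.083
Op 3: GROUND 1: Q1=0; energy lost=0.000
Op 4: CLOSE 1-3: Q_total=9.00, C_total=8.00, V=1.12; Q1=6.75, Q3=2.25; dissipated=15.188
Total dissipated: 27.521 μJ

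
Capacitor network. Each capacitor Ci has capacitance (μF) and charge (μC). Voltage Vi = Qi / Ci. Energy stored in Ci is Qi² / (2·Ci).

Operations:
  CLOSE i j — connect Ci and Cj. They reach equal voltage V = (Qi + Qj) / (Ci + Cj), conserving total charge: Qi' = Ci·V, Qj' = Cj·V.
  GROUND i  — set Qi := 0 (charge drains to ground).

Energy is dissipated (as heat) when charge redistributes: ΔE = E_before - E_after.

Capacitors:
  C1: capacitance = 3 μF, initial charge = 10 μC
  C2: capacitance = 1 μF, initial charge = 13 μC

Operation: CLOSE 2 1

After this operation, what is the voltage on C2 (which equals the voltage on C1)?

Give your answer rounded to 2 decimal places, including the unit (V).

Answer: 5.75 V

Derivation:
Initial: C1(3μF, Q=10μC, V=3.33V), C2(1μF, Q=13μC, V=13.00V)
Op 1: CLOSE 2-1: Q_total=23.00, C_total=4.00, V=5.75; Q2=5.75, Q1=17.25; dissipated=35.042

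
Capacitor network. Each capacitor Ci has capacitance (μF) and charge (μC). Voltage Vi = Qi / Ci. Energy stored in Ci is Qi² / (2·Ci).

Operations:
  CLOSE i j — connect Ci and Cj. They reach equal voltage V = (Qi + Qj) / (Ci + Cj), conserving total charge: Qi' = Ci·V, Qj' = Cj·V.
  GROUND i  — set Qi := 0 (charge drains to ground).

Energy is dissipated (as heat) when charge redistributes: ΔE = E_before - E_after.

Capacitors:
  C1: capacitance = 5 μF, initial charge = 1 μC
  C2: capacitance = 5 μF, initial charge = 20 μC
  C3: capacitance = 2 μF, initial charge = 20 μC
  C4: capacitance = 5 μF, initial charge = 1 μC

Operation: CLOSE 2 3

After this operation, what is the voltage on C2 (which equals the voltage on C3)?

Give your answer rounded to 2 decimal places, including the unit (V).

Initial: C1(5μF, Q=1μC, V=0.20V), C2(5μF, Q=20μC, V=4.00V), C3(2μF, Q=20μC, V=10.00V), C4(5μF, Q=1μC, V=0.20V)
Op 1: CLOSE 2-3: Q_total=40.00, C_total=7.00, V=5.71; Q2=28.57, Q3=11.43; dissipated=25.714

Answer: 5.71 V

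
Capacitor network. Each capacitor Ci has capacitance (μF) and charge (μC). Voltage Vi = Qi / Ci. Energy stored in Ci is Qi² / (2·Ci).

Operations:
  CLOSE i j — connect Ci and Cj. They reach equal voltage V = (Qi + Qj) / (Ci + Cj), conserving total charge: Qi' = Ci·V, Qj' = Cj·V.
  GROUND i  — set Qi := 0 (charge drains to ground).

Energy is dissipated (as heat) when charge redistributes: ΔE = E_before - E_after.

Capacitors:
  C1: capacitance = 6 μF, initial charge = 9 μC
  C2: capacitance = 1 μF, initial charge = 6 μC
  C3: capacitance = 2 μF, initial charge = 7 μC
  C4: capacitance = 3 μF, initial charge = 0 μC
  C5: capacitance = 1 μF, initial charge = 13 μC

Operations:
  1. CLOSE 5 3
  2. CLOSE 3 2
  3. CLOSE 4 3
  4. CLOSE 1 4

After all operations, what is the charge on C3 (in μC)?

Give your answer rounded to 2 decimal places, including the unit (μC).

Answer: 5.16 μC

Derivation:
Initial: C1(6μF, Q=9μC, V=1.50V), C2(1μF, Q=6μC, V=6.00V), C3(2μF, Q=7μC, V=3.50V), C4(3μF, Q=0μC, V=0.00V), C5(1μF, Q=13μC, V=13.00V)
Op 1: CLOSE 5-3: Q_total=20.00, C_total=3.00, V=6.67; Q5=6.67, Q3=13.33; dissipated=30.083
Op 2: CLOSE 3-2: Q_total=19.33, C_total=3.00, V=6.44; Q3=12.89, Q2=6.44; dissipated=0.148
Op 3: CLOSE 4-3: Q_total=12.89, C_total=5.00, V=2.58; Q4=7.73, Q3=5.16; dissipated=24.919
Op 4: CLOSE 1-4: Q_total=16.73, C_total=9.00, V=1.86; Q1=11.16, Q4=5.58; dissipated=1.162
Final charges: Q1=11.16, Q2=6.44, Q3=5.16, Q4=5.58, Q5=6.67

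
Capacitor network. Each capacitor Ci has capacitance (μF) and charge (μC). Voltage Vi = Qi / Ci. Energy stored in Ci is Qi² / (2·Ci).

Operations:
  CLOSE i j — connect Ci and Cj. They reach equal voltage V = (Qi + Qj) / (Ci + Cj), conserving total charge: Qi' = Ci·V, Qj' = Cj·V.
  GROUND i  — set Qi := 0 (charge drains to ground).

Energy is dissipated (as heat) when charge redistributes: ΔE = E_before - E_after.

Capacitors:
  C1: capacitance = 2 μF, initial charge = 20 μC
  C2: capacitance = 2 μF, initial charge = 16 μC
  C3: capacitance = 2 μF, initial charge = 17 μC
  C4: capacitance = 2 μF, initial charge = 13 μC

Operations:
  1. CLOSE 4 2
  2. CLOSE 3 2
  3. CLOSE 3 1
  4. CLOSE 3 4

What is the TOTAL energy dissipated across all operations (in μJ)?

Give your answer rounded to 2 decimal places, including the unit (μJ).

Initial: C1(2μF, Q=20μC, V=10.00V), C2(2μF, Q=16μC, V=8.00V), C3(2μF, Q=17μC, V=8.50V), C4(2μF, Q=13μC, V=6.50V)
Op 1: CLOSE 4-2: Q_total=29.00, C_total=4.00, V=7.25; Q4=14.50, Q2=14.50; dissipated=1.125
Op 2: CLOSE 3-2: Q_total=31.50, C_total=4.00, V=7.88; Q3=15.75, Q2=15.75; dissipated=0.781
Op 3: CLOSE 3-1: Q_total=35.75, C_total=4.00, V=8.94; Q3=17.88, Q1=17.88; dissipated=2.258
Op 4: CLOSE 3-4: Q_total=32.38, C_total=4.00, V=8.09; Q3=16.19, Q4=16.19; dissipated=1.424
Total dissipated: 5.588 μJ

Answer: 5.59 μJ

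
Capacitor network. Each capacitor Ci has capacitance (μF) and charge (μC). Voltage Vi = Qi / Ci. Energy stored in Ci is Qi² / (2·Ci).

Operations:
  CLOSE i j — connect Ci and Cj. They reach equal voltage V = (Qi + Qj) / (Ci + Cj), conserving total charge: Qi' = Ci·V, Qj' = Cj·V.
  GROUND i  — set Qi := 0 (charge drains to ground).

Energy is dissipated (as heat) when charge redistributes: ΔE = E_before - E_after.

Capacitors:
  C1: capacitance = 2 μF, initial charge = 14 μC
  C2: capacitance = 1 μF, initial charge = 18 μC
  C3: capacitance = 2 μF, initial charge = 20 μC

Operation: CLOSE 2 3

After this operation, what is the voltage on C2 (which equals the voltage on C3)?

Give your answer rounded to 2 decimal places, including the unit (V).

Answer: 12.67 V

Derivation:
Initial: C1(2μF, Q=14μC, V=7.00V), C2(1μF, Q=18μC, V=18.00V), C3(2μF, Q=20μC, V=10.00V)
Op 1: CLOSE 2-3: Q_total=38.00, C_total=3.00, V=12.67; Q2=12.67, Q3=25.33; dissipated=21.333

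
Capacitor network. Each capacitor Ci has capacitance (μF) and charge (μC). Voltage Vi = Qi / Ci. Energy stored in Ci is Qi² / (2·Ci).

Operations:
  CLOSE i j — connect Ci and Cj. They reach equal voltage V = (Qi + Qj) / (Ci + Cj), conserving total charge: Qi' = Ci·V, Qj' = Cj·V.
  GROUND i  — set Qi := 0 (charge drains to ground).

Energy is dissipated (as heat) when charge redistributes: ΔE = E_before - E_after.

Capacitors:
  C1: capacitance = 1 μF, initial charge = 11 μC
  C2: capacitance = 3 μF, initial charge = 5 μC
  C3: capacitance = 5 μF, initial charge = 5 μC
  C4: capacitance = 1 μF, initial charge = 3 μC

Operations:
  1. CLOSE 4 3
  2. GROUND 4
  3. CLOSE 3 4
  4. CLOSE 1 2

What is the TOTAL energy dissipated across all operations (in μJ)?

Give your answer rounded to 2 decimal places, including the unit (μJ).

Answer: 35.96 μJ

Derivation:
Initial: C1(1μF, Q=11μC, V=11.00V), C2(3μF, Q=5μC, V=1.67V), C3(5μF, Q=5μC, V=1.00V), C4(1μF, Q=3μC, V=3.00V)
Op 1: CLOSE 4-3: Q_total=8.00, C_total=6.00, V=1.33; Q4=1.33, Q3=6.67; dissipated=1.667
Op 2: GROUND 4: Q4=0; energy lost=0.889
Op 3: CLOSE 3-4: Q_total=6.67, C_total=6.00, V=1.11; Q3=5.56, Q4=1.11; dissipated=0.741
Op 4: CLOSE 1-2: Q_total=16.00, C_total=4.00, V=4.00; Q1=4.00, Q2=12.00; dissipated=32.667
Total dissipated: 35.963 μJ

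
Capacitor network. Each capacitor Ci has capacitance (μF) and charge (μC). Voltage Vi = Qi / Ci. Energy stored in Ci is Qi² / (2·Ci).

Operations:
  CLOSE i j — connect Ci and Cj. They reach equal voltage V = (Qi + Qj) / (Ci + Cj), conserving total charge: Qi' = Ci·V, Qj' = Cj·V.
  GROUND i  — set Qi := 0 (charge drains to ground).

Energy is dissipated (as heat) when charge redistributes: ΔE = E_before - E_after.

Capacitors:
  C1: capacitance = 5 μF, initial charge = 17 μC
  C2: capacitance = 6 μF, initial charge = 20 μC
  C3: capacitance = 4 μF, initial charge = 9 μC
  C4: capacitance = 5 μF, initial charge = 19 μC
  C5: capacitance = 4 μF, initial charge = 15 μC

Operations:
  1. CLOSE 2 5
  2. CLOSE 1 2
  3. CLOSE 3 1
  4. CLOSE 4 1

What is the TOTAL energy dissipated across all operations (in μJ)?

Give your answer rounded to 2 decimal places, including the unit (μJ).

Answer: 2.80 μJ

Derivation:
Initial: C1(5μF, Q=17μC, V=3.40V), C2(6μF, Q=20μC, V=3.33V), C3(4μF, Q=9μC, V=2.25V), C4(5μF, Q=19μC, V=3.80V), C5(4μF, Q=15μC, V=3.75V)
Op 1: CLOSE 2-5: Q_total=35.00, C_total=10.00, V=3.50; Q2=21.00, Q5=14.00; dissipated=0.208
Op 2: CLOSE 1-2: Q_total=38.00, C_total=11.00, V=3.45; Q1=17.27, Q2=20.73; dissipated=0.014
Op 3: CLOSE 3-1: Q_total=26.27, C_total=9.00, V=2.92; Q3=11.68, Q1=14.60; dissipated=1.612
Op 4: CLOSE 4-1: Q_total=33.60, C_total=10.00, V=3.36; Q4=16.80, Q1=16.80; dissipated=0.970
Total dissipated: 2.804 μJ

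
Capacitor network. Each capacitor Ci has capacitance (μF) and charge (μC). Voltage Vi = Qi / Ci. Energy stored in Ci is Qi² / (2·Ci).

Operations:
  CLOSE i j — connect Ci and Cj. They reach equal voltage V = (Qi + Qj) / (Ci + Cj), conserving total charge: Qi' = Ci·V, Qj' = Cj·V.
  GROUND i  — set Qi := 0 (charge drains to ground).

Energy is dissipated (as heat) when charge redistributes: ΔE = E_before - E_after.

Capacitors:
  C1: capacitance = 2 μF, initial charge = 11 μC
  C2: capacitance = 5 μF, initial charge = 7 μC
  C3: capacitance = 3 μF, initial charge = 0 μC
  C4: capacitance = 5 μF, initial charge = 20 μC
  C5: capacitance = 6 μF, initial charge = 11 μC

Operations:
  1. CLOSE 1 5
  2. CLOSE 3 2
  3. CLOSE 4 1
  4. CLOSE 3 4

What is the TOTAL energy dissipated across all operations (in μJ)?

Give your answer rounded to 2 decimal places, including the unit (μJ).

Answer: 20.22 μJ

Derivation:
Initial: C1(2μF, Q=11μC, V=5.50V), C2(5μF, Q=7μC, V=1.40V), C3(3μF, Q=0μC, V=0.00V), C4(5μF, Q=20μC, V=4.00V), C5(6μF, Q=11μC, V=1.83V)
Op 1: CLOSE 1-5: Q_total=22.00, C_total=8.00, V=2.75; Q1=5.50, Q5=16.50; dissipated=10.083
Op 2: CLOSE 3-2: Q_total=7.00, C_total=8.00, V=0.88; Q3=2.62, Q2=4.38; dissipated=1.837
Op 3: CLOSE 4-1: Q_total=25.50, C_total=7.00, V=3.64; Q4=18.21, Q1=7.29; dissipated=1.116
Op 4: CLOSE 3-4: Q_total=20.84, C_total=8.00, V=2.60; Q3=7.81, Q4=13.02; dissipated=7.182
Total dissipated: 20.219 μJ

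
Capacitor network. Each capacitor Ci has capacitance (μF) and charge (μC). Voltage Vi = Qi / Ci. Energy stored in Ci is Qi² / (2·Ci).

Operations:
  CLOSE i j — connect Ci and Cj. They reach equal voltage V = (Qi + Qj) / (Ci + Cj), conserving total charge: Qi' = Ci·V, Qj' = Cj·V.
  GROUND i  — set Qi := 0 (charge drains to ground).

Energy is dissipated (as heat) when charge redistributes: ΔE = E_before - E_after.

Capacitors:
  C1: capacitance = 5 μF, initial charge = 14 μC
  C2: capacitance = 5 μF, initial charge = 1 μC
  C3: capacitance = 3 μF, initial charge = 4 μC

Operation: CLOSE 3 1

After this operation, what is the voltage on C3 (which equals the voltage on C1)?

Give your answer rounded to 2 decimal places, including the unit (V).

Initial: C1(5μF, Q=14μC, V=2.80V), C2(5μF, Q=1μC, V=0.20V), C3(3μF, Q=4μC, V=1.33V)
Op 1: CLOSE 3-1: Q_total=18.00, C_total=8.00, V=2.25; Q3=6.75, Q1=11.25; dissipated=2.017

Answer: 2.25 V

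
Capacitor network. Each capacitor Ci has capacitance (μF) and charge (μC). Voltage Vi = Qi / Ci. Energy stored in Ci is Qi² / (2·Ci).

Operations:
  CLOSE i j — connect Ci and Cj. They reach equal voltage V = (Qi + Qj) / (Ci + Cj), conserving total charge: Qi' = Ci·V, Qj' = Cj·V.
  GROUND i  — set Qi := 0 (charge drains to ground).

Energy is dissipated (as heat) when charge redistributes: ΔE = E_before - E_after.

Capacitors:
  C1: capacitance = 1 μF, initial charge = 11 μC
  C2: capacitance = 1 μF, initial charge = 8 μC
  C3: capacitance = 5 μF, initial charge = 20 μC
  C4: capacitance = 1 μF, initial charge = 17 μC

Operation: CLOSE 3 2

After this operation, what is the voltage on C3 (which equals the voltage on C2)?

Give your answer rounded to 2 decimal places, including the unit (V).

Answer: 4.67 V

Derivation:
Initial: C1(1μF, Q=11μC, V=11.00V), C2(1μF, Q=8μC, V=8.00V), C3(5μF, Q=20μC, V=4.00V), C4(1μF, Q=17μC, V=17.00V)
Op 1: CLOSE 3-2: Q_total=28.00, C_total=6.00, V=4.67; Q3=23.33, Q2=4.67; dissipated=6.667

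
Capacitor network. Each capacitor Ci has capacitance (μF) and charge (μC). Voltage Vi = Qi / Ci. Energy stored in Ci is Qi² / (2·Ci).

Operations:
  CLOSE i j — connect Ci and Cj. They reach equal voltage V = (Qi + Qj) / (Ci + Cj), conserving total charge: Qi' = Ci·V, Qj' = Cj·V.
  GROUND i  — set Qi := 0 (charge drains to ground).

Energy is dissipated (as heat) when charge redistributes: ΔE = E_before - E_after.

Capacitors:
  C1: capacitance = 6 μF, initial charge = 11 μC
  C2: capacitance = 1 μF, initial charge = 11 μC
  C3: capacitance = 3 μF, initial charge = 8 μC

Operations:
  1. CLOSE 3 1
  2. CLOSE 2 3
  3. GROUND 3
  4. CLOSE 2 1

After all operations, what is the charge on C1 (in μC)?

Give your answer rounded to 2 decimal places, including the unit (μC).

Answer: 14.57 μC

Derivation:
Initial: C1(6μF, Q=11μC, V=1.83V), C2(1μF, Q=11μC, V=11.00V), C3(3μF, Q=8μC, V=2.67V)
Op 1: CLOSE 3-1: Q_total=19.00, C_total=9.00, V=2.11; Q3=6.33, Q1=12.67; dissipated=0.694
Op 2: CLOSE 2-3: Q_total=17.33, C_total=4.00, V=4.33; Q2=4.33, Q3=13.00; dissipated=29.630
Op 3: GROUND 3: Q3=0; energy lost=28.167
Op 4: CLOSE 2-1: Q_total=17.00, C_total=7.00, V=2.43; Q2=2.43, Q1=14.57; dissipated=2.116
Final charges: Q1=14.57, Q2=2.43, Q3=0.00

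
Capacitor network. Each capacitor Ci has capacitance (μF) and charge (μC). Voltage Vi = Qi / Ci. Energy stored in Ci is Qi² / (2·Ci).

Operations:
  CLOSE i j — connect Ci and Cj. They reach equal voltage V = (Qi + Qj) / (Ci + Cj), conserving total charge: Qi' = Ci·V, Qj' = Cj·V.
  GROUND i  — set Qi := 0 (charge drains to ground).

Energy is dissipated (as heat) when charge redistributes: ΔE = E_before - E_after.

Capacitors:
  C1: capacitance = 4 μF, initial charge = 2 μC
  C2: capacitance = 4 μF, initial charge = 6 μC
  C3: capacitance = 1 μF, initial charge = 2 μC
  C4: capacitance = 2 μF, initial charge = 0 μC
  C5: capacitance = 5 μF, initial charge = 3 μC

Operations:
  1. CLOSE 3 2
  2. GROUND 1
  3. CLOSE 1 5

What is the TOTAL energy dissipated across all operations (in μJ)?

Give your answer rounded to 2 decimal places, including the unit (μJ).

Answer: 1.00 μJ

Derivation:
Initial: C1(4μF, Q=2μC, V=0.50V), C2(4μF, Q=6μC, V=1.50V), C3(1μF, Q=2μC, V=2.00V), C4(2μF, Q=0μC, V=0.00V), C5(5μF, Q=3μC, V=0.60V)
Op 1: CLOSE 3-2: Q_total=8.00, C_total=5.00, V=1.60; Q3=1.60, Q2=6.40; dissipated=0.100
Op 2: GROUND 1: Q1=0; energy lost=0.500
Op 3: CLOSE 1-5: Q_total=3.00, C_total=9.00, V=0.33; Q1=1.33, Q5=1.67; dissipated=0.400
Total dissipated: 1.000 μJ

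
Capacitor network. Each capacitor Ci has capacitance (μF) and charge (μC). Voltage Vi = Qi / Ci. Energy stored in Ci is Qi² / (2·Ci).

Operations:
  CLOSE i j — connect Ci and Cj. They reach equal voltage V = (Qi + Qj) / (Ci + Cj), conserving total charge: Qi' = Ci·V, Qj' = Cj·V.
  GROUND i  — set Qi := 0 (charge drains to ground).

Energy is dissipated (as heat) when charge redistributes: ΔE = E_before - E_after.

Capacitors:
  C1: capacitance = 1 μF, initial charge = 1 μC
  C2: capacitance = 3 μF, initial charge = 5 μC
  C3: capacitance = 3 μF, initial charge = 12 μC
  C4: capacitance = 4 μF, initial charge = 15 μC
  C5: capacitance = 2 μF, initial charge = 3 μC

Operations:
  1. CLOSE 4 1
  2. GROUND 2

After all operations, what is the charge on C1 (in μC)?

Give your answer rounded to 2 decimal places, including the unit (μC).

Initial: C1(1μF, Q=1μC, V=1.00V), C2(3μF, Q=5μC, V=1.67V), C3(3μF, Q=12μC, V=4.00V), C4(4μF, Q=15μC, V=3.75V), C5(2μF, Q=3μC, V=1.50V)
Op 1: CLOSE 4-1: Q_total=16.00, C_total=5.00, V=3.20; Q4=12.80, Q1=3.20; dissipated=3.025
Op 2: GROUND 2: Q2=0; energy lost=4.167
Final charges: Q1=3.20, Q2=0.00, Q3=12.00, Q4=12.80, Q5=3.00

Answer: 3.20 μC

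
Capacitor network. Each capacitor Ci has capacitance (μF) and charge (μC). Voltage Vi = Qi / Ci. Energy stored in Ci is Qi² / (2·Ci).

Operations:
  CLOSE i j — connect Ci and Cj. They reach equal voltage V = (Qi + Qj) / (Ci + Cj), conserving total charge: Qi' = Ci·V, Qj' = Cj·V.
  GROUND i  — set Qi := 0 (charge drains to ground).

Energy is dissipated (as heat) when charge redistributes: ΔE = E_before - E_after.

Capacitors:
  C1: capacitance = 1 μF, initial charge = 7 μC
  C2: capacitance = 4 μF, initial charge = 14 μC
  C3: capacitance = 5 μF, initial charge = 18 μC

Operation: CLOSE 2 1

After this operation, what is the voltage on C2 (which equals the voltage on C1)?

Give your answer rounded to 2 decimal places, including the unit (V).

Answer: 4.20 V

Derivation:
Initial: C1(1μF, Q=7μC, V=7.00V), C2(4μF, Q=14μC, V=3.50V), C3(5μF, Q=18μC, V=3.60V)
Op 1: CLOSE 2-1: Q_total=21.00, C_total=5.00, V=4.20; Q2=16.80, Q1=4.20; dissipated=4.900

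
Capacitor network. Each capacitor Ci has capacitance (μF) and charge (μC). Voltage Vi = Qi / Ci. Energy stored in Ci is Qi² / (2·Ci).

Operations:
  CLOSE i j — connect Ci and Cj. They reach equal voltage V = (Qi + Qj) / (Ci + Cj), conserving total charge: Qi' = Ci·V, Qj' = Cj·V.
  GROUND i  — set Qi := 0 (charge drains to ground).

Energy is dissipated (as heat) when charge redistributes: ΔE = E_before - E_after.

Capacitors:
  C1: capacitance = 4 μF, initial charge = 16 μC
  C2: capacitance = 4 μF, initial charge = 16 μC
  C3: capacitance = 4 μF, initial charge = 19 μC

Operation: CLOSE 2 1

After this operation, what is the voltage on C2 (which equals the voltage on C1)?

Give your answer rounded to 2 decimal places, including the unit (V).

Answer: 4.00 V

Derivation:
Initial: C1(4μF, Q=16μC, V=4.00V), C2(4μF, Q=16μC, V=4.00V), C3(4μF, Q=19μC, V=4.75V)
Op 1: CLOSE 2-1: Q_total=32.00, C_total=8.00, V=4.00; Q2=16.00, Q1=16.00; dissipated=0.000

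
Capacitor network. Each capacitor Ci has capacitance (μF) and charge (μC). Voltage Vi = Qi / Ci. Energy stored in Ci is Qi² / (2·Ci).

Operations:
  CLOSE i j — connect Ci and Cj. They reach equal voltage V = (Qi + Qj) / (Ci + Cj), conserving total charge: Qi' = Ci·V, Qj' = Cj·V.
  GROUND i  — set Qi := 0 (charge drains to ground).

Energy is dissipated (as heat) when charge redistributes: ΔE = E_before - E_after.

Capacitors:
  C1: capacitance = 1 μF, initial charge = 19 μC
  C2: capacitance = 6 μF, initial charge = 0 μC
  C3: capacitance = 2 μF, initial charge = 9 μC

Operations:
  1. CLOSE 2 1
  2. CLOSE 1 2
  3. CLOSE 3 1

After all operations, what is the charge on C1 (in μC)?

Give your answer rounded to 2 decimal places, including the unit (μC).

Initial: C1(1μF, Q=19μC, V=19.00V), C2(6μF, Q=0μC, V=0.00V), C3(2μF, Q=9μC, V=4.50V)
Op 1: CLOSE 2-1: Q_total=19.00, C_total=7.00, V=2.71; Q2=16.29, Q1=2.71; dissipated=154.714
Op 2: CLOSE 1-2: Q_total=19.00, C_total=7.00, V=2.71; Q1=2.71, Q2=16.29; dissipated=0.000
Op 3: CLOSE 3-1: Q_total=11.71, C_total=3.00, V=3.90; Q3=7.81, Q1=3.90; dissipated=1.063
Final charges: Q1=3.90, Q2=16.29, Q3=7.81

Answer: 3.90 μC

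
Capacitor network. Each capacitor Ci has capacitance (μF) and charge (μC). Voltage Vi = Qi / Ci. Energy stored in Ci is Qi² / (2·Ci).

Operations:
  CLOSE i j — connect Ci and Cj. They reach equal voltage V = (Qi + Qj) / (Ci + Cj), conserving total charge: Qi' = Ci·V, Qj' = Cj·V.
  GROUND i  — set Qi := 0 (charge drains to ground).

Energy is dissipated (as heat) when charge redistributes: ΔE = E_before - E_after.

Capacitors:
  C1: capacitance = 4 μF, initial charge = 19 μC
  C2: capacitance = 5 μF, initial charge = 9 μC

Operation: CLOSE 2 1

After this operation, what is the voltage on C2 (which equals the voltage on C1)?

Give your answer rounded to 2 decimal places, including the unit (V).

Initial: C1(4μF, Q=19μC, V=4.75V), C2(5μF, Q=9μC, V=1.80V)
Op 1: CLOSE 2-1: Q_total=28.00, C_total=9.00, V=3.11; Q2=15.56, Q1=12.44; dissipated=9.669

Answer: 3.11 V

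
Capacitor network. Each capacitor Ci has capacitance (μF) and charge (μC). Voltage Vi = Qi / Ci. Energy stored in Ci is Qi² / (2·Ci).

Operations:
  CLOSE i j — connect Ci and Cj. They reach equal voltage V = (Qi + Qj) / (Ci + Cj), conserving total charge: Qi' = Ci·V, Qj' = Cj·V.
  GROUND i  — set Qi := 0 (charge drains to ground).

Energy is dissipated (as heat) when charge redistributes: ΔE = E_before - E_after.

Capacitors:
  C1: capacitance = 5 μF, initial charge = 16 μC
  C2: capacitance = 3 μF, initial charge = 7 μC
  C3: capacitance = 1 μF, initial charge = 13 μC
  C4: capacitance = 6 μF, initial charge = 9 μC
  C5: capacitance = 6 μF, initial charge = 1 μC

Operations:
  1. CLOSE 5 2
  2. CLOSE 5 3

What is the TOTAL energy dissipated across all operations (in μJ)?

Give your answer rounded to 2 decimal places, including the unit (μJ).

Initial: C1(5μF, Q=16μC, V=3.20V), C2(3μF, Q=7μC, V=2.33V), C3(1μF, Q=13μC, V=13.00V), C4(6μF, Q=9μC, V=1.50V), C5(6μF, Q=1μC, V=0.17V)
Op 1: CLOSE 5-2: Q_total=8.00, C_total=9.00, V=0.89; Q5=5.33, Q2=2.67; dissipated=4.694
Op 2: CLOSE 5-3: Q_total=18.33, C_total=7.00, V=2.62; Q5=15.71, Q3=2.62; dissipated=62.862
Total dissipated: 67.557 μJ

Answer: 67.56 μJ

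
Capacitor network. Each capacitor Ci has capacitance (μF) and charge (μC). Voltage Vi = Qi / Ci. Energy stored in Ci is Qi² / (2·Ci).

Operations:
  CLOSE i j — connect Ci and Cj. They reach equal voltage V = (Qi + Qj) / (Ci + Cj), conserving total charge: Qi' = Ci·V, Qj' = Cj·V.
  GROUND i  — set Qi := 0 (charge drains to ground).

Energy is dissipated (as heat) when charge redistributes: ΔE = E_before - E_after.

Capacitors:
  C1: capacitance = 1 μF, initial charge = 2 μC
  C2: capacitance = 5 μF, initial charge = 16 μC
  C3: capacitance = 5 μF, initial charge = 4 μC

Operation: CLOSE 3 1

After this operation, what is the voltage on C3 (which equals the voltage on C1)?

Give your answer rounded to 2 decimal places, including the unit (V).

Answer: 1.00 V

Derivation:
Initial: C1(1μF, Q=2μC, V=2.00V), C2(5μF, Q=16μC, V=3.20V), C3(5μF, Q=4μC, V=0.80V)
Op 1: CLOSE 3-1: Q_total=6.00, C_total=6.00, V=1.00; Q3=5.00, Q1=1.00; dissipated=0.600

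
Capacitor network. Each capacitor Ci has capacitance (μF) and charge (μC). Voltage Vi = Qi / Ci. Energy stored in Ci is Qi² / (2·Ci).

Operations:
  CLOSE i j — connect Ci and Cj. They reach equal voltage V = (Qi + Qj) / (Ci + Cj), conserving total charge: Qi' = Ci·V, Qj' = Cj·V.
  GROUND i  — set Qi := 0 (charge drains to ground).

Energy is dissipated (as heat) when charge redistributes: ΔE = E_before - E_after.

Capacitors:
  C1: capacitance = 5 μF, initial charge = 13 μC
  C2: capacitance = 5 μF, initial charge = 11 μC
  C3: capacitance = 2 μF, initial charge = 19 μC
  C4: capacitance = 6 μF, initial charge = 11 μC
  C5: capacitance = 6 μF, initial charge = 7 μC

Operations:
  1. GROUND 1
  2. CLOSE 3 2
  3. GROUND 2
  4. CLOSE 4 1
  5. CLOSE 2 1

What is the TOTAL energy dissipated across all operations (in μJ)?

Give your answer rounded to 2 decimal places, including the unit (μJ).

Answer: 106.72 μJ

Derivation:
Initial: C1(5μF, Q=13μC, V=2.60V), C2(5μF, Q=11μC, V=2.20V), C3(2μF, Q=19μC, V=9.50V), C4(6μF, Q=11μC, V=1.83V), C5(6μF, Q=7μC, V=1.17V)
Op 1: GROUND 1: Q1=0; energy lost=16.900
Op 2: CLOSE 3-2: Q_total=30.00, C_total=7.00, V=4.29; Q3=8.57, Q2=21.43; dissipated=38.064
Op 3: GROUND 2: Q2=0; energy lost=45.918
Op 4: CLOSE 4-1: Q_total=11.00, C_total=11.00, V=1.00; Q4=6.00, Q1=5.00; dissipated=4.583
Op 5: CLOSE 2-1: Q_total=5.00, C_total=10.00, V=0.50; Q2=2.50, Q1=2.50; dissipated=1.250
Total dissipated: 106.716 μJ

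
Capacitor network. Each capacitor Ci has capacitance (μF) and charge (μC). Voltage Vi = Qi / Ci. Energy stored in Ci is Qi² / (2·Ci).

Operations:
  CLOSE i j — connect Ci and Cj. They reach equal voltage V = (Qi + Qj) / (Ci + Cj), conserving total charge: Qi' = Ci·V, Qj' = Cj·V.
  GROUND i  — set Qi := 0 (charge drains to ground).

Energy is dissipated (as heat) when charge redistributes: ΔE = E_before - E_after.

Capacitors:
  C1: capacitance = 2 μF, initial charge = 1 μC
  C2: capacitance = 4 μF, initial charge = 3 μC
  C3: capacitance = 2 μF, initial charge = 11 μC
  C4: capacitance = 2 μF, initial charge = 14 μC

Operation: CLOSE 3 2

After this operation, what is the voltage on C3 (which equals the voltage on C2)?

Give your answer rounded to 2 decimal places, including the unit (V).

Initial: C1(2μF, Q=1μC, V=0.50V), C2(4μF, Q=3μC, V=0.75V), C3(2μF, Q=11μC, V=5.50V), C4(2μF, Q=14μC, V=7.00V)
Op 1: CLOSE 3-2: Q_total=14.00, C_total=6.00, V=2.33; Q3=4.67, Q2=9.33; dissipated=15.042

Answer: 2.33 V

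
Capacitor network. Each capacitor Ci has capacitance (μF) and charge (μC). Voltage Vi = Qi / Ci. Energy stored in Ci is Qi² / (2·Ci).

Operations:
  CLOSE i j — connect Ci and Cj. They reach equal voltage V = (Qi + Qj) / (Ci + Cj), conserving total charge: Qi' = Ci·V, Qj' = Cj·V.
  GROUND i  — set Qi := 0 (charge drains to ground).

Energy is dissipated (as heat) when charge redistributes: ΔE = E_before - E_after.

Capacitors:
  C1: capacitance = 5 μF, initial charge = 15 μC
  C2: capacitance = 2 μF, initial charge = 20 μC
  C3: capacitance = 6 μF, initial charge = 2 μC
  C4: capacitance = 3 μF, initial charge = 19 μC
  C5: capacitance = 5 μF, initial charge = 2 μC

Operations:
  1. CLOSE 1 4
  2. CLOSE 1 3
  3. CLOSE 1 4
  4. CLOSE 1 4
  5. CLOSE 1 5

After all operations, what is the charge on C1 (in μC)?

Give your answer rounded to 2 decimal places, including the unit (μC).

Initial: C1(5μF, Q=15μC, V=3.00V), C2(2μF, Q=20μC, V=10.00V), C3(6μF, Q=2μC, V=0.33V), C4(3μF, Q=19μC, V=6.33V), C5(5μF, Q=2μC, V=0.40V)
Op 1: CLOSE 1-4: Q_total=34.00, C_total=8.00, V=4.25; Q1=21.25, Q4=12.75; dissipated=10.417
Op 2: CLOSE 1-3: Q_total=23.25, C_total=11.00, V=2.11; Q1=10.57, Q3=12.68; dissipated=20.919
Op 3: CLOSE 1-4: Q_total=23.32, C_total=8.00, V=2.91; Q1=14.57, Q4=8.74; dissipated=4.279
Op 4: CLOSE 1-4: Q_total=23.32, C_total=8.00, V=2.91; Q1=14.57, Q4=8.74; dissipated=0.000
Op 5: CLOSE 1-5: Q_total=16.57, C_total=10.00, V=1.66; Q1=8.29, Q5=8.29; dissipated=7.905
Final charges: Q1=8.29, Q2=20.00, Q3=12.68, Q4=8.74, Q5=8.29

Answer: 8.29 μC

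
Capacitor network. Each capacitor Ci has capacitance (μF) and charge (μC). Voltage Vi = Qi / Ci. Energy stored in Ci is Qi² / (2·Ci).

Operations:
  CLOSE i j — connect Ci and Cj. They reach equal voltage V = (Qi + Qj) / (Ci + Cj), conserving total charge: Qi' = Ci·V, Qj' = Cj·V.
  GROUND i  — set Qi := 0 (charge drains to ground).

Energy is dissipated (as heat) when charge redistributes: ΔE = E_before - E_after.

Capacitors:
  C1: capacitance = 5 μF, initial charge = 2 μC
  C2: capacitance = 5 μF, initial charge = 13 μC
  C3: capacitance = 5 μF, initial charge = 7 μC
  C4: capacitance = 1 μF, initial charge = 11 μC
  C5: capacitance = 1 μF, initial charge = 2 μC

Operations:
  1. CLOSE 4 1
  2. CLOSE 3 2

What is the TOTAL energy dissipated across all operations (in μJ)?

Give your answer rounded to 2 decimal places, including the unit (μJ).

Answer: 48.62 μJ

Derivation:
Initial: C1(5μF, Q=2μC, V=0.40V), C2(5μF, Q=13μC, V=2.60V), C3(5μF, Q=7μC, V=1.40V), C4(1μF, Q=11μC, V=11.00V), C5(1μF, Q=2μC, V=2.00V)
Op 1: CLOSE 4-1: Q_total=13.00, C_total=6.00, V=2.17; Q4=2.17, Q1=10.83; dissipated=46.817
Op 2: CLOSE 3-2: Q_total=20.00, C_total=10.00, V=2.00; Q3=10.00, Q2=10.00; dissipated=1.800
Total dissipated: 48.617 μJ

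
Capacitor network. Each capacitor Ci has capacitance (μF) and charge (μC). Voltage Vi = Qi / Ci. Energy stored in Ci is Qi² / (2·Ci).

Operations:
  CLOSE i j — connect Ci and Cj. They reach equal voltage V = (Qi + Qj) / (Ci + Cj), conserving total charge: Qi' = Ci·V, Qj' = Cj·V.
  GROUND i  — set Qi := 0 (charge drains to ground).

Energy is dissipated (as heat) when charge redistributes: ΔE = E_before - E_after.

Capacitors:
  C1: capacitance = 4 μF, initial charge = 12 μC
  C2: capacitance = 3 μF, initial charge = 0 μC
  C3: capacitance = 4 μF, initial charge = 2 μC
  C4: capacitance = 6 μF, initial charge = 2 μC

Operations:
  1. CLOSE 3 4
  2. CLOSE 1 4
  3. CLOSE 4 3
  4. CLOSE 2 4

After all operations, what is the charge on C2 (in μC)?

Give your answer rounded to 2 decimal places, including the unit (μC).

Answer: 2.05 μC

Derivation:
Initial: C1(4μF, Q=12μC, V=3.00V), C2(3μF, Q=0μC, V=0.00V), C3(4μF, Q=2μC, V=0.50V), C4(6μF, Q=2μC, V=0.33V)
Op 1: CLOSE 3-4: Q_total=4.00, C_total=10.00, V=0.40; Q3=1.60, Q4=2.40; dissipated=0.033
Op 2: CLOSE 1-4: Q_total=14.40, C_total=10.00, V=1.44; Q1=5.76, Q4=8.64; dissipated=8.112
Op 3: CLOSE 4-3: Q_total=10.24, C_total=10.00, V=1.02; Q4=6.14, Q3=4.10; dissipated=1.298
Op 4: CLOSE 2-4: Q_total=6.14, C_total=9.00, V=0.68; Q2=2.05, Q4=4.10; dissipated=1.049
Final charges: Q1=5.76, Q2=2.05, Q3=4.10, Q4=4.10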